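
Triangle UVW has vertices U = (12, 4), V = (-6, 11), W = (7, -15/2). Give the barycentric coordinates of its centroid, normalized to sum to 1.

The centroid is the average of the vertices, so each weight is 1/3.

(1/3, 1/3, 1/3)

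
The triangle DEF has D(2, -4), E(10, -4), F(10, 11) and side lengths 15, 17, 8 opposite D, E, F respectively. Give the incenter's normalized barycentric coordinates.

(3/8, 17/40, 1/5)

The incenter has barycentric coordinates proportional to the opposite side lengths: (15 : 17 : 8).
Normalizing by 15+17+8 = 40 gives (3/8, 17/40, 1/5).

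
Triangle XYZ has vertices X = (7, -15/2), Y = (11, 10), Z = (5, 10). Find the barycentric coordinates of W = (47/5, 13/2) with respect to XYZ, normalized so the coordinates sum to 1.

(1/5, 2/3, 2/15)

Signed area of the reference triangle: [XYZ] = ½·(7·(10−10) + 11·(10−(-15/2)) + 5·(-15/2−10)) = ½·(0 + 385/2 − 175/2) = 105/2.
[WYZ] = ½·((47/5)·(10−10) + 11·(10−(13/2)) + 5·(13/2−10)) = ½·(0 + 77/2 − 35/2) = 21/2, so the X-coordinate is (21/2)/(105/2) = 1/5.
[XWZ] = ½·(7·(13/2−10) + (47/5)·(10−(-15/2)) + 5·(-15/2−(13/2))) = ½·(-49/2 + 329/2 − 70) = 35, so the Y-coordinate is 2/3.
[XYW] = ½·(7·(10−(13/2)) + 11·(13/2−(-15/2)) + (47/5)·(-15/2−10)) = ½·(49/2 + 154 − 329/2) = 7, so the Z-coordinate is 2/15.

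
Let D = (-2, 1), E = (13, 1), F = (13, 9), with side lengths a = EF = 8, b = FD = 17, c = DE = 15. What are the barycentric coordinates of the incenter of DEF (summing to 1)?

(1/5, 17/40, 3/8)

The incenter has barycentric coordinates proportional to the opposite side lengths: (8 : 17 : 15).
Normalizing by 8+17+15 = 40 gives (1/5, 17/40, 3/8).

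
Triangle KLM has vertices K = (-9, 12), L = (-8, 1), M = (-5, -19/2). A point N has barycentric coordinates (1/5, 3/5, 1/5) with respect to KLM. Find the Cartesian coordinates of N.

(-38/5, 11/10)

N = (1/5)·K + (3/5)·L + (1/5)·M.
x-coordinate: (1/5)·(-9) + (3/5)·(-8) + (1/5)·(-5) = -38/5.
y-coordinate: (1/5)·12 + (3/5)·1 + (1/5)·(-19/2) = 11/10.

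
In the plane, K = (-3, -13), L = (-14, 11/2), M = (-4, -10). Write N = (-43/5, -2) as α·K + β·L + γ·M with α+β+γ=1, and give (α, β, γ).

Signed area of the reference triangle: [KLM] = ½·((-3)·(11/2−(-10)) + (-14)·(-10−(-13)) + (-4)·(-13−(11/2))) = ½·(-93/2 − 42 + 74) = -29/4.
[NLM] = ½·((-43/5)·(11/2−(-10)) + (-14)·(-10−(-2)) + (-4)·(-2−(11/2))) = ½·(-1333/10 + 112 + 30) = 87/20, so the K-coordinate is (87/20)/(-29/4) = -3/5.
[KNM] = ½·((-3)·(-2−(-10)) + (-43/5)·(-10−(-13)) + (-4)·(-13−(-2))) = ½·(-24 − 129/5 + 44) = -29/10, so the L-coordinate is 2/5.
[KLN] = ½·((-3)·(11/2−(-2)) + (-14)·(-2−(-13)) + (-43/5)·(-13−(11/2))) = ½·(-45/2 − 154 + 1591/10) = -87/10, so the M-coordinate is 6/5.
Check: -3/5 + 2/5 + 6/5 = 1.

(-3/5, 2/5, 6/5)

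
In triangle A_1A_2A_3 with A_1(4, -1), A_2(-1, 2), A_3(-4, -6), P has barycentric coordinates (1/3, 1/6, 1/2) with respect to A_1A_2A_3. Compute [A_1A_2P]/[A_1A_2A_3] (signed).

1/2

The signed ratio [A_1A_2P]/[A_1A_2A_3] equals the barycentric coordinate of P at vertex A_3, which is 1/2.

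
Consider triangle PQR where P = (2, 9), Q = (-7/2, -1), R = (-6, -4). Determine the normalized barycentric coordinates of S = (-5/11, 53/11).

Signed area of the reference triangle: [PQR] = ½·(2·(-1−(-4)) + (-7/2)·(-4−9) + (-6)·(9−(-1))) = ½·(6 + 91/2 − 60) = -17/4.
[SQR] = ½·((-5/11)·(-1−(-4)) + (-7/2)·(-4−(53/11)) + (-6)·(53/11−(-1))) = ½·(-15/11 + 679/22 − 384/11) = -119/44, so the P-coordinate is (-119/44)/(-17/4) = 7/11.
[PSR] = ½·(2·(53/11−(-4)) + (-5/11)·(-4−9) + (-6)·(9−(53/11))) = ½·(194/11 + 65/11 − 276/11) = -17/22, so the Q-coordinate is 2/11.
[PQS] = ½·(2·(-1−(53/11)) + (-7/2)·(53/11−9) + (-5/11)·(9−(-1))) = ½·(-128/11 + 161/11 − 50/11) = -17/22, so the R-coordinate is 2/11.

(7/11, 2/11, 2/11)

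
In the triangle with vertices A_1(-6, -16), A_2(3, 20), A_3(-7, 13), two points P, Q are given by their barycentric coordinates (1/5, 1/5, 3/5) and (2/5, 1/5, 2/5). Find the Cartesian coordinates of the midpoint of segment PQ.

(-47/10, 57/10)

Barycentric coordinates of the midpoint are the average: (3/10, 1/5, 1/2).
Converting: (3/10)·A_1 + (1/5)·A_2 + (1/2)·A_3 = (-47/10, 57/10).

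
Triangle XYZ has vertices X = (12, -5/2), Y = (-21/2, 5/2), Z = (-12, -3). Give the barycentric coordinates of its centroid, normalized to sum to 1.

The centroid is the average of the vertices, so each weight is 1/3.

(1/3, 1/3, 1/3)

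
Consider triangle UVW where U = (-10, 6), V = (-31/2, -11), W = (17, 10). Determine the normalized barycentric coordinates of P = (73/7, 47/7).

Signed area of the reference triangle: [UVW] = ½·((-10)·(-11−10) + (-31/2)·(10−6) + 17·(6−(-11))) = ½·(210 − 62 + 289) = 437/2.
[PVW] = ½·((73/7)·(-11−10) + (-31/2)·(10−(47/7)) + 17·(47/7−(-11))) = ½·(-219 − 713/14 + 2108/7) = 437/28, so the U-coordinate is (437/28)/(437/2) = 1/14.
[UPW] = ½·((-10)·(47/7−10) + (73/7)·(10−6) + 17·(6−(47/7))) = ½·(230/7 + 292/7 − 85/7) = 437/14, so the V-coordinate is 1/7.
[UVP] = ½·((-10)·(-11−(47/7)) + (-31/2)·(47/7−6) + (73/7)·(6−(-11))) = ½·(1240/7 − 155/14 + 1241/7) = 4807/28, so the W-coordinate is 11/14.
Check: 1/14 + 1/7 + 11/14 = 1.

(1/14, 1/7, 11/14)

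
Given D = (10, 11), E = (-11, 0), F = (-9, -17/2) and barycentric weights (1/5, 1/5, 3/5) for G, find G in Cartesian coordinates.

(-28/5, -29/10)

G = (1/5)·D + (1/5)·E + (3/5)·F.
x-coordinate: (1/5)·10 + (1/5)·(-11) + (3/5)·(-9) = -28/5.
y-coordinate: (1/5)·11 + (1/5)·0 + (3/5)·(-17/2) = -29/10.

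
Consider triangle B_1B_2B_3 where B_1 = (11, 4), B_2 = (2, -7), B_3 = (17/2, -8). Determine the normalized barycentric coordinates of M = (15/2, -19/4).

(1/4, 1/4, 1/2)

Signed area of the reference triangle: [B_1B_2B_3] = ½·(11·(-7−(-8)) + 2·(-8−4) + (17/2)·(4−(-7))) = ½·(11 − 24 + 187/2) = 161/4.
[MB_2B_3] = ½·((15/2)·(-7−(-8)) + 2·(-8−(-19/4)) + (17/2)·(-19/4−(-7))) = ½·(15/2 − 13/2 + 153/8) = 161/16, so the B_1-coordinate is (161/16)/(161/4) = 1/4.
[B_1MB_3] = ½·(11·(-19/4−(-8)) + (15/2)·(-8−4) + (17/2)·(4−(-19/4))) = ½·(143/4 − 90 + 595/8) = 161/16, so the B_2-coordinate is 1/4.
[B_1B_2M] = ½·(11·(-7−(-19/4)) + 2·(-19/4−4) + (15/2)·(4−(-7))) = ½·(-99/4 − 35/2 + 165/2) = 161/8, so the B_3-coordinate is 1/2.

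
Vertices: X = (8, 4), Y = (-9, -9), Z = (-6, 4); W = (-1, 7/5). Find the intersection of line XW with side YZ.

Barycentric coordinates of W with respect to XYZ: (2/5, 1/5, 2/5).
On side YZ the X-coordinate is zero; dropping W's X-weight 2/5 and renormalizing the remaining 1/5 : 2/5 gives weights 1/3, 2/3 on Y, Z.
V = (1/3)·(-9, -9) + (2/3)·(-6, 4) = (-7, -1/3).

(-7, -1/3)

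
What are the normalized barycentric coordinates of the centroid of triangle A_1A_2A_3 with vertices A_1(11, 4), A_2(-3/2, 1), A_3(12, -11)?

(1/3, 1/3, 1/3)

The centroid is the average of the vertices, so each weight is 1/3.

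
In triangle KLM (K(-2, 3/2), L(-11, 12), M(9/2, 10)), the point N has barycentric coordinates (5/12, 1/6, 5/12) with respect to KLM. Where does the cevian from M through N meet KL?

(-32/7, 9/2)

Line MN meets KL where the M-coordinate vanishes; zeroing N's M-weight and renormalizing leaves K, L-weights 5/12 : 1/6 → (5/7, 2/7).
So J = (5/7)·K + (2/7)·L = (-32/7, 9/2).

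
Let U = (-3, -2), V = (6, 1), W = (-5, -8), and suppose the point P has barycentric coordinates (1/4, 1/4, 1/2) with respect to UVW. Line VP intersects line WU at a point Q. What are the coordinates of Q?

(-13/3, -6)

Line VP meets WU where the V-coordinate vanishes; zeroing P's V-weight and renormalizing leaves W, U-weights 1/2 : 1/4 → (2/3, 1/3).
So Q = (2/3)·W + (1/3)·U = (-13/3, -6).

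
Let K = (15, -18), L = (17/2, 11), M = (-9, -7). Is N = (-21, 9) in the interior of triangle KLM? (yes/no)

Barycentric coordinates of N: (-992/1249, 504/1249, 1737/1249).
The three coordinates are negative, positive, positive; a point is interior exactly when all three are positive.

no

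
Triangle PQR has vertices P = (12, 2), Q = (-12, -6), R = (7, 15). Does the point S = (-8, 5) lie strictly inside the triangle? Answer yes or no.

no

Barycentric coordinates of S: (-125/352, 245/352, 29/44).
The three coordinates are negative, positive, positive; a point is interior exactly when all three are positive.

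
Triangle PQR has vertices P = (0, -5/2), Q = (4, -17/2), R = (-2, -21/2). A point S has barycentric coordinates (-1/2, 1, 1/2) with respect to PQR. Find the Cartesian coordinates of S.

S = (-1/2)·P + 1·Q + (1/2)·R.
x-coordinate: (-1/2)·0 + 1·4 + (1/2)·(-2) = 3.
y-coordinate: (-1/2)·(-5/2) + 1·(-17/2) + (1/2)·(-21/2) = -25/2.

(3, -25/2)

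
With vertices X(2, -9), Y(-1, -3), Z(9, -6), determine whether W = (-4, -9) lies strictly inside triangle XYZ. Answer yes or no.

Barycentric coordinates of W: (23/17, 6/17, -12/17).
The three coordinates are positive, positive, negative; a point is interior exactly when all three are positive.

no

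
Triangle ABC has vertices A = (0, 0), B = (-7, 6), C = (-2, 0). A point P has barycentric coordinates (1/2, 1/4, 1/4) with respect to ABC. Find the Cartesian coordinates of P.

P = (1/2)·A + (1/4)·B + (1/4)·C.
x-coordinate: (1/2)·0 + (1/4)·(-7) + (1/4)·(-2) = -9/4.
y-coordinate: (1/2)·0 + (1/4)·6 + (1/4)·0 = 3/2.

(-9/4, 3/2)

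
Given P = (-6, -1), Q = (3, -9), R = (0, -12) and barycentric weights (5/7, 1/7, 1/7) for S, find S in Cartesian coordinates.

S = (5/7)·P + (1/7)·Q + (1/7)·R.
x-coordinate: (5/7)·(-6) + (1/7)·3 + (1/7)·0 = -27/7.
y-coordinate: (5/7)·(-1) + (1/7)·(-9) + (1/7)·(-12) = -26/7.

(-27/7, -26/7)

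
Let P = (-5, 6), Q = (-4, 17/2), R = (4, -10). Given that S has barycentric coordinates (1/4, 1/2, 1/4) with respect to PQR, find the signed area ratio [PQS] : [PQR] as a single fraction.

1/4

The signed ratio [PQS]/[PQR] equals the barycentric coordinate of S at vertex R, which is 1/4.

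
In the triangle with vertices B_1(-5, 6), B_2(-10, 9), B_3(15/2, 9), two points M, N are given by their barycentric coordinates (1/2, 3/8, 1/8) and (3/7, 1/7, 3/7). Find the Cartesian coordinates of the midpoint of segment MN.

(-635/224, 213/28)

Barycentric coordinates of the midpoint are the average: (13/28, 29/112, 31/112).
Converting: (13/28)·B_1 + (29/112)·B_2 + (31/112)·B_3 = (-635/224, 213/28).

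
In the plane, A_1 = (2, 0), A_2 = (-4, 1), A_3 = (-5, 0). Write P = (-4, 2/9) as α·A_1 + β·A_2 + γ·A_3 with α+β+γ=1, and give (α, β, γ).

(1/9, 2/9, 2/3)

Signed area of the reference triangle: [A_1A_2A_3] = ½·(2·(1−0) + (-4)·(0−0) + (-5)·(0−1)) = ½·(2 + 0 + 5) = 7/2.
[PA_2A_3] = ½·((-4)·(1−0) + (-4)·(0−(2/9)) + (-5)·(2/9−1)) = ½·(-4 + 8/9 + 35/9) = 7/18, so the A_1-coordinate is (7/18)/(7/2) = 1/9.
[A_1PA_3] = ½·(2·(2/9−0) + (-4)·(0−0) + (-5)·(0−(2/9))) = ½·(4/9 + 0 + 10/9) = 7/9, so the A_2-coordinate is 2/9.
[A_1A_2P] = ½·(2·(1−(2/9)) + (-4)·(2/9−0) + (-4)·(0−1)) = ½·(14/9 − 8/9 + 4) = 7/3, so the A_3-coordinate is 2/3.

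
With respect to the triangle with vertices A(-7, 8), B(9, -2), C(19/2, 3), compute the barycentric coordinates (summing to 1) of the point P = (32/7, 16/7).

Signed area of the reference triangle: [ABC] = ½·((-7)·(-2−3) + 9·(3−8) + (19/2)·(8−(-2))) = ½·(35 − 45 + 95) = 85/2.
[PBC] = ½·((32/7)·(-2−3) + 9·(3−(16/7)) + (19/2)·(16/7−(-2))) = ½·(-160/7 + 45/7 + 285/7) = 85/7, so the A-coordinate is (85/7)/(85/2) = 2/7.
[APC] = ½·((-7)·(16/7−3) + (32/7)·(3−8) + (19/2)·(8−(16/7))) = ½·(5 − 160/7 + 380/7) = 255/14, so the B-coordinate is 3/7.
[ABP] = ½·((-7)·(-2−(16/7)) + 9·(16/7−8) + (32/7)·(8−(-2))) = ½·(30 − 360/7 + 320/7) = 85/7, so the C-coordinate is 2/7.

(2/7, 3/7, 2/7)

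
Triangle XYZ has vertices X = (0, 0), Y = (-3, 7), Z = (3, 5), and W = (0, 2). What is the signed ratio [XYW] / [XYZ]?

[XYZ] = ½·(0·(7−5) + (-3)·(5−0) + 3·(0−7)) = ½·(0 − 15 − 21) = -18.
[XYW] = ½·(0·(7−2) + (-3)·(2−0) + 0·(0−7)) = ½·(0 − 6 + 0) = -3, so the ratio is (-3)/(-18) = 1/6.

1/6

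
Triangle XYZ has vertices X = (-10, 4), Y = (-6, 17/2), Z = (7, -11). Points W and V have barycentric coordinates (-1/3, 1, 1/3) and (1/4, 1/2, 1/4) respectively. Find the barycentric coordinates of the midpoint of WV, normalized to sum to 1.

Since both coordinate triples sum to 1, the midpoint's barycentrics are the componentwise average.
(-1/3+1/4)/2 = -1/24; similarly 3/4 and 7/24.

(-1/24, 3/4, 7/24)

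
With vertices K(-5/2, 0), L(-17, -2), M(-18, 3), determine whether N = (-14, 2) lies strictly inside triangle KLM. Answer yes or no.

Barycentric coordinates of N: (38/149, 7/149, 104/149).
The three coordinates are positive, positive, positive; a point is interior exactly when all three are positive.

yes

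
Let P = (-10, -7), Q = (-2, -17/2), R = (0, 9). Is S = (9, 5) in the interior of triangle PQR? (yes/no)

no

Barycentric coordinates of S: (-331/286, 184/143, 249/286).
The three coordinates are negative, positive, positive; a point is interior exactly when all three are positive.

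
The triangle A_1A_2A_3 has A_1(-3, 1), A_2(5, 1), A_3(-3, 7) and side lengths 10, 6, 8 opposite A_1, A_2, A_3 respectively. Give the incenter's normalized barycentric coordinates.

The incenter has barycentric coordinates proportional to the opposite side lengths: (10 : 6 : 8).
Normalizing by 10+6+8 = 24 gives (5/12, 1/4, 1/3).

(5/12, 1/4, 1/3)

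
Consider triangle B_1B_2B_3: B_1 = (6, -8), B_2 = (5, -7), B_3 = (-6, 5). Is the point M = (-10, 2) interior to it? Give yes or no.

no

Barycentric coordinates of M: (-81, 88, -6).
The three coordinates are negative, positive, negative; a point is interior exactly when all three are positive.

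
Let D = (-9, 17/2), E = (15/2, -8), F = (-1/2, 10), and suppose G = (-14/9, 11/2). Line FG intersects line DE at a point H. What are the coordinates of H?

(-12/5, 19/10)

Barycentric coordinates of G with respect to DEF: (1/3, 2/9, 4/9).
On side DE the F-coordinate is zero; dropping G's F-weight 4/9 and renormalizing the remaining 1/3 : 2/9 gives weights 3/5, 2/5 on D, E.
H = (3/5)·(-9, 17/2) + (2/5)·(15/2, -8) = (-12/5, 19/10).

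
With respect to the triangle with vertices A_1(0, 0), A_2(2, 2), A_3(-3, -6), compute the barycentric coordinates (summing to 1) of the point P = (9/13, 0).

Signed area of the reference triangle: [A_1A_2A_3] = ½·(0·(2−(-6)) + 2·(-6−0) + (-3)·(0−2)) = ½·(0 − 12 + 6) = -3.
[PA_2A_3] = ½·((9/13)·(2−(-6)) + 2·(-6−0) + (-3)·(0−2)) = ½·(72/13 − 12 + 6) = -3/13, so the A_1-coordinate is (-3/13)/(-3) = 1/13.
[A_1PA_3] = ½·(0·(0−(-6)) + (9/13)·(-6−0) + (-3)·(0−0)) = ½·(0 − 54/13 + 0) = -27/13, so the A_2-coordinate is 9/13.
[A_1A_2P] = ½·(0·(2−0) + 2·(0−0) + (9/13)·(0−2)) = ½·(0 + 0 − 18/13) = -9/13, so the A_3-coordinate is 3/13.

(1/13, 9/13, 3/13)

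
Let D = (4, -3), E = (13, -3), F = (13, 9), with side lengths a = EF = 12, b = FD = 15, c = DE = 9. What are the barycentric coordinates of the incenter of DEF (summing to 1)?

(1/3, 5/12, 1/4)

The incenter has barycentric coordinates proportional to the opposite side lengths: (12 : 15 : 9).
Normalizing by 12+15+9 = 36 gives (1/3, 5/12, 1/4).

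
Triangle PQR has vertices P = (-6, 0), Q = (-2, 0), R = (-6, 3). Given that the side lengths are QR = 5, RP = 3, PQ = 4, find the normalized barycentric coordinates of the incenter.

The incenter has barycentric coordinates proportional to the opposite side lengths: (5 : 3 : 4).
Normalizing by 5+3+4 = 12 gives (5/12, 1/4, 1/3).

(5/12, 1/4, 1/3)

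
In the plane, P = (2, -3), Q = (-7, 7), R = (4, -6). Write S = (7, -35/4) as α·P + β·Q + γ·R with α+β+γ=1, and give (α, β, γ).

(5/4, -1/2, 1/4)

Signed area of the reference triangle: [PQR] = ½·(2·(7−(-6)) + (-7)·(-6−(-3)) + 4·(-3−7)) = ½·(26 + 21 − 40) = 7/2.
[SQR] = ½·(7·(7−(-6)) + (-7)·(-6−(-35/4)) + 4·(-35/4−7)) = ½·(91 − 77/4 − 63) = 35/8, so the P-coordinate is (35/8)/(7/2) = 5/4.
[PSR] = ½·(2·(-35/4−(-6)) + 7·(-6−(-3)) + 4·(-3−(-35/4))) = ½·(-11/2 − 21 + 23) = -7/4, so the Q-coordinate is -1/2.
[PQS] = ½·(2·(7−(-35/4)) + (-7)·(-35/4−(-3)) + 7·(-3−7)) = ½·(63/2 + 161/4 − 70) = 7/8, so the R-coordinate is 1/4.
Check: 5/4 − 1/2 + 1/4 = 1.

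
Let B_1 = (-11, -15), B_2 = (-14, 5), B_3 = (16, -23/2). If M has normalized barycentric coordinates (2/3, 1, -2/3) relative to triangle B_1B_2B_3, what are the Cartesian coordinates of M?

(-32, 8/3)

M = (2/3)·B_1 + 1·B_2 + (-2/3)·B_3.
x-coordinate: (2/3)·(-11) + 1·(-14) + (-2/3)·16 = -32.
y-coordinate: (2/3)·(-15) + 1·5 + (-2/3)·(-23/2) = 8/3.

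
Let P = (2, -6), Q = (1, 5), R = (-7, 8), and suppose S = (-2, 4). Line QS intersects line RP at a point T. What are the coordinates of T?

Barycentric coordinates of S with respect to PQR: (1/5, 2/5, 2/5).
On side RP the Q-coordinate is zero; dropping S's Q-weight 2/5 and renormalizing the remaining 2/5 : 1/5 gives weights 2/3, 1/3 on R, P.
T = (2/3)·(-7, 8) + (1/3)·(2, -6) = (-4, 10/3).

(-4, 10/3)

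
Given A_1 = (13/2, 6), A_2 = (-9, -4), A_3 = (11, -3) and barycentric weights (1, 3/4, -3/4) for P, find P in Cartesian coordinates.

P = 1·A_1 + (3/4)·A_2 + (-3/4)·A_3.
x-coordinate: 1·(13/2) + (3/4)·(-9) + (-3/4)·11 = -17/2.
y-coordinate: 1·6 + (3/4)·(-4) + (-3/4)·(-3) = 21/4.

(-17/2, 21/4)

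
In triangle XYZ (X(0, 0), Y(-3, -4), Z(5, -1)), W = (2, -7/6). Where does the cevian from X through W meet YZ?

Barycentric coordinates of W with respect to XYZ: (1/3, 1/6, 1/2).
On side YZ the X-coordinate is zero; dropping W's X-weight 1/3 and renormalizing the remaining 1/6 : 1/2 gives weights 1/4, 3/4 on Y, Z.
V = (1/4)·(-3, -4) + (3/4)·(5, -1) = (3, -7/4).

(3, -7/4)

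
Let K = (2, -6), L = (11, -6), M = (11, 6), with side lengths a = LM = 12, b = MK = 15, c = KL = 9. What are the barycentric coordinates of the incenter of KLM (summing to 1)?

(1/3, 5/12, 1/4)

The incenter has barycentric coordinates proportional to the opposite side lengths: (12 : 15 : 9).
Normalizing by 12+15+9 = 36 gives (1/3, 5/12, 1/4).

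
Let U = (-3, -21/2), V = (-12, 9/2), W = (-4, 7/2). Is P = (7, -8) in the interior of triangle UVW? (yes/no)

no

Barycentric coordinates of P: (27/37, -95/74, 115/74).
The three coordinates are positive, negative, positive; a point is interior exactly when all three are positive.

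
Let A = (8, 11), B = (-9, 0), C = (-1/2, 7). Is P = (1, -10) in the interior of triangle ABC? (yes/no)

no

Barycentric coordinates of P: (310/51, 301/51, -560/51).
The three coordinates are positive, positive, negative; a point is interior exactly when all three are positive.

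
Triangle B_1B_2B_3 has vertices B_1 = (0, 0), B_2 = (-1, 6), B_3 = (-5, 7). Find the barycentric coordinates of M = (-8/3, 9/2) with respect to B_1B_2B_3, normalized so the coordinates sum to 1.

(1/3, 1/6, 1/2)

Signed area of the reference triangle: [B_1B_2B_3] = ½·(0·(6−7) + (-1)·(7−0) + (-5)·(0−6)) = ½·(0 − 7 + 30) = 23/2.
[MB_2B_3] = ½·((-8/3)·(6−7) + (-1)·(7−(9/2)) + (-5)·(9/2−6)) = ½·(8/3 − 5/2 + 15/2) = 23/6, so the B_1-coordinate is (23/6)/(23/2) = 1/3.
[B_1MB_3] = ½·(0·(9/2−7) + (-8/3)·(7−0) + (-5)·(0−(9/2))) = ½·(0 − 56/3 + 45/2) = 23/12, so the B_2-coordinate is 1/6.
[B_1B_2M] = ½·(0·(6−(9/2)) + (-1)·(9/2−0) + (-8/3)·(0−6)) = ½·(0 − 9/2 + 16) = 23/4, so the B_3-coordinate is 1/2.
Check: 1/3 + 1/6 + 1/2 = 1.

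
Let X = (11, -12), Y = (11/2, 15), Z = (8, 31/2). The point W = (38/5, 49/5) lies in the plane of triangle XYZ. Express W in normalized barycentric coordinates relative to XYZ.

Signed area of the reference triangle: [XYZ] = ½·(11·(15−(31/2)) + (11/2)·(31/2−(-12)) + 8·(-12−15)) = ½·(-11/2 + 605/4 − 216) = -281/8.
[WYZ] = ½·((38/5)·(15−(31/2)) + (11/2)·(31/2−(49/5)) + 8·(49/5−15)) = ½·(-19/5 + 627/20 − 208/5) = -281/40, so the X-coordinate is (-281/40)/(-281/8) = 1/5.
[XWZ] = ½·(11·(49/5−(31/2)) + (38/5)·(31/2−(-12)) + 8·(-12−(49/5))) = ½·(-627/10 + 209 − 872/5) = -281/20, so the Y-coordinate is 2/5.
[XYW] = ½·(11·(15−(49/5)) + (11/2)·(49/5−(-12)) + (38/5)·(-12−15)) = ½·(286/5 + 1199/10 − 1026/5) = -281/20, so the Z-coordinate is 2/5.

(1/5, 2/5, 2/5)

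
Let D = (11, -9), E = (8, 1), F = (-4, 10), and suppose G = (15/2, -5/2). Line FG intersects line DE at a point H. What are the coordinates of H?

(49/5, -5)

Barycentric coordinates of G with respect to DEF: (1/2, 1/3, 1/6).
On side DE the F-coordinate is zero; dropping G's F-weight 1/6 and renormalizing the remaining 1/2 : 1/3 gives weights 3/5, 2/5 on D, E.
H = (3/5)·(11, -9) + (2/5)·(8, 1) = (49/5, -5).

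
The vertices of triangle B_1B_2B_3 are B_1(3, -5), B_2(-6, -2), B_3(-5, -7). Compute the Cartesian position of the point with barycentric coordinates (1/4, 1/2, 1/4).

M = (1/4)·B_1 + (1/2)·B_2 + (1/4)·B_3.
x-coordinate: (1/4)·3 + (1/2)·(-6) + (1/4)·(-5) = -7/2.
y-coordinate: (1/4)·(-5) + (1/2)·(-2) + (1/4)·(-7) = -4.

(-7/2, -4)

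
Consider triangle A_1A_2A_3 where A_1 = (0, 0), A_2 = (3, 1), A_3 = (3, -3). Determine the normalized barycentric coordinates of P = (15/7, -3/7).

Signed area of the reference triangle: [A_1A_2A_3] = ½·(0·(1−(-3)) + 3·(-3−0) + 3·(0−1)) = ½·(0 − 9 − 3) = -6.
[PA_2A_3] = ½·((15/7)·(1−(-3)) + 3·(-3−(-3/7)) + 3·(-3/7−1)) = ½·(60/7 − 54/7 − 30/7) = -12/7, so the A_1-coordinate is (-12/7)/(-6) = 2/7.
[A_1PA_3] = ½·(0·(-3/7−(-3)) + (15/7)·(-3−0) + 3·(0−(-3/7))) = ½·(0 − 45/7 + 9/7) = -18/7, so the A_2-coordinate is 3/7.
[A_1A_2P] = ½·(0·(1−(-3/7)) + 3·(-3/7−0) + (15/7)·(0−1)) = ½·(0 − 9/7 − 15/7) = -12/7, so the A_3-coordinate is 2/7.

(2/7, 3/7, 2/7)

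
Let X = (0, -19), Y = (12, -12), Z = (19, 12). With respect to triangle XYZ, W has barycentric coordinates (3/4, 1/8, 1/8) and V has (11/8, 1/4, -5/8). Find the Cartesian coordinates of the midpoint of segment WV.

Barycentric coordinates of the midpoint are the average: (17/16, 3/16, -1/4).
Converting: (17/16)·X + (3/16)·Y + (-1/4)·Z = (-5/2, -407/16).

(-5/2, -407/16)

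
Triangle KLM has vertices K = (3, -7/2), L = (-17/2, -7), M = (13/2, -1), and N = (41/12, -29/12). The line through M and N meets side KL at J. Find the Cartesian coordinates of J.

Barycentric coordinates of N with respect to KLM: (1/6, 1/6, 2/3).
On side KL the M-coordinate is zero; dropping N's M-weight 2/3 and renormalizing the remaining 1/6 : 1/6 gives weights 1/2, 1/2 on K, L.
J = (1/2)·(3, -7/2) + (1/2)·(-17/2, -7) = (-11/4, -21/4).

(-11/4, -21/4)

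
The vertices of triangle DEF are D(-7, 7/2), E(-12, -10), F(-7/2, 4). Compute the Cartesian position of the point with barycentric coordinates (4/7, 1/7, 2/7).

(-47/7, 12/7)

G = (4/7)·D + (1/7)·E + (2/7)·F.
x-coordinate: (4/7)·(-7) + (1/7)·(-12) + (2/7)·(-7/2) = -47/7.
y-coordinate: (4/7)·(7/2) + (1/7)·(-10) + (2/7)·4 = 12/7.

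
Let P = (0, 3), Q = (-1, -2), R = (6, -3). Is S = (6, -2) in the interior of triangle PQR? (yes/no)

no

Barycentric coordinates of S: (7/36, -1/6, 35/36).
The three coordinates are positive, negative, positive; a point is interior exactly when all three are positive.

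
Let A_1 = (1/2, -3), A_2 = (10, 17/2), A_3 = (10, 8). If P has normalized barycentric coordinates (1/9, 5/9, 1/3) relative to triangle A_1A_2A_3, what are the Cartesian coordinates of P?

(161/18, 127/18)

P = (1/9)·A_1 + (5/9)·A_2 + (1/3)·A_3.
x-coordinate: (1/9)·(1/2) + (5/9)·10 + (1/3)·10 = 161/18.
y-coordinate: (1/9)·(-3) + (5/9)·(17/2) + (1/3)·8 = 127/18.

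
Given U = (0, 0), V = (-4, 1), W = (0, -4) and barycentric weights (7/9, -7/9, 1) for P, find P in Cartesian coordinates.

P = (7/9)·U + (-7/9)·V + 1·W.
x-coordinate: (7/9)·0 + (-7/9)·(-4) + 1·0 = 28/9.
y-coordinate: (7/9)·0 + (-7/9)·1 + 1·(-4) = -43/9.

(28/9, -43/9)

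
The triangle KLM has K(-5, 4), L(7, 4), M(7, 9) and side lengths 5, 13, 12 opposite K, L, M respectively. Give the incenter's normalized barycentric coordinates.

(1/6, 13/30, 2/5)

The incenter has barycentric coordinates proportional to the opposite side lengths: (5 : 13 : 12).
Normalizing by 5+13+12 = 30 gives (1/6, 13/30, 2/5).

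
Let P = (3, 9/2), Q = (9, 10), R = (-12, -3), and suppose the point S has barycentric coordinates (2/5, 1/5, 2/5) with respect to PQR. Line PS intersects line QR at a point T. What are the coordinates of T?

(-5, 4/3)

Line PS meets QR where the P-coordinate vanishes; zeroing S's P-weight and renormalizing leaves Q, R-weights 1/5 : 2/5 → (1/3, 2/3).
So T = (1/3)·Q + (2/3)·R = (-5, 4/3).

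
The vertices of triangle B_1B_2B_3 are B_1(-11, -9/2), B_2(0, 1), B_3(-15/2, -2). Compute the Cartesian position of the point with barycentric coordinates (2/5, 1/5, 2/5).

M = (2/5)·B_1 + (1/5)·B_2 + (2/5)·B_3.
x-coordinate: (2/5)·(-11) + (1/5)·0 + (2/5)·(-15/2) = -37/5.
y-coordinate: (2/5)·(-9/2) + (1/5)·1 + (2/5)·(-2) = -12/5.

(-37/5, -12/5)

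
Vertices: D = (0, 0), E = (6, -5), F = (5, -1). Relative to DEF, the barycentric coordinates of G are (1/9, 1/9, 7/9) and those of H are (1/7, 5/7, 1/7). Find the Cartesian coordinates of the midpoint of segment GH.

(43/9, -53/21)

Barycentric coordinates of the midpoint are the average: (8/63, 26/63, 29/63).
Converting: (8/63)·D + (26/63)·E + (29/63)·F = (43/9, -53/21).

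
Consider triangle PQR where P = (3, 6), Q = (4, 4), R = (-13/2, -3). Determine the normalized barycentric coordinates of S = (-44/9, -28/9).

Signed area of the reference triangle: [PQR] = ½·(3·(4−(-3)) + 4·(-3−6) + (-13/2)·(6−4)) = ½·(21 − 36 − 13) = -14.
[SQR] = ½·((-44/9)·(4−(-3)) + 4·(-3−(-28/9)) + (-13/2)·(-28/9−4)) = ½·(-308/9 + 4/9 + 416/9) = 56/9, so the P-coordinate is (56/9)/(-14) = -4/9.
[PSR] = ½·(3·(-28/9−(-3)) + (-44/9)·(-3−6) + (-13/2)·(6−(-28/9))) = ½·(-1/3 + 44 − 533/9) = -70/9, so the Q-coordinate is 5/9.
[PQS] = ½·(3·(4−(-28/9)) + 4·(-28/9−6) + (-44/9)·(6−4)) = ½·(64/3 − 328/9 − 88/9) = -112/9, so the R-coordinate is 8/9.
Check: -4/9 + 5/9 + 8/9 = 1.

(-4/9, 5/9, 8/9)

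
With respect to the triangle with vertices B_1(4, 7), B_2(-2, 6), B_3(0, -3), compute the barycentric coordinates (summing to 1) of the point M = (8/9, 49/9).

Signed area of the reference triangle: [B_1B_2B_3] = ½·(4·(6−(-3)) + (-2)·(-3−7) + 0·(7−6)) = ½·(36 + 20 + 0) = 28.
[MB_2B_3] = ½·((8/9)·(6−(-3)) + (-2)·(-3−(49/9)) + 0·(49/9−6)) = ½·(8 + 152/9 + 0) = 112/9, so the B_1-coordinate is (112/9)/28 = 4/9.
[B_1MB_3] = ½·(4·(49/9−(-3)) + (8/9)·(-3−7) + 0·(7−(49/9))) = ½·(304/9 − 80/9 + 0) = 112/9, so the B_2-coordinate is 4/9.
[B_1B_2M] = ½·(4·(6−(49/9)) + (-2)·(49/9−7) + (8/9)·(7−6)) = ½·(20/9 + 28/9 + 8/9) = 28/9, so the B_3-coordinate is 1/9.
Check: 4/9 + 4/9 + 1/9 = 1.

(4/9, 4/9, 1/9)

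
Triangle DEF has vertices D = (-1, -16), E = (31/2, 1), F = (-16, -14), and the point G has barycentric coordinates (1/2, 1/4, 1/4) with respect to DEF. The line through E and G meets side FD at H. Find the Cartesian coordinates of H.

Line EG meets FD where the E-coordinate vanishes; zeroing G's E-weight and renormalizing leaves F, D-weights 1/4 : 1/2 → (1/3, 2/3).
So H = (1/3)·F + (2/3)·D = (-6, -46/3).

(-6, -46/3)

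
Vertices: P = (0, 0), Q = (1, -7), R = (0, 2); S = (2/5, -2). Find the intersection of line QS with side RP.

Barycentric coordinates of S with respect to PQR: (1/5, 2/5, 2/5).
On side RP the Q-coordinate is zero; dropping S's Q-weight 2/5 and renormalizing the remaining 2/5 : 1/5 gives weights 2/3, 1/3 on R, P.
T = (2/3)·(0, 2) + (1/3)·(0, 0) = (0, 4/3).

(0, 4/3)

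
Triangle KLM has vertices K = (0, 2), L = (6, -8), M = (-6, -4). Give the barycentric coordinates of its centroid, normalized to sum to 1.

(1/3, 1/3, 1/3)

The centroid is the average of the vertices, so each weight is 1/3.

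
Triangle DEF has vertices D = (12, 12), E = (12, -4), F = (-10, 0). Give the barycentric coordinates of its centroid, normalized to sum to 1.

The centroid is the average of the vertices, so each weight is 1/3.

(1/3, 1/3, 1/3)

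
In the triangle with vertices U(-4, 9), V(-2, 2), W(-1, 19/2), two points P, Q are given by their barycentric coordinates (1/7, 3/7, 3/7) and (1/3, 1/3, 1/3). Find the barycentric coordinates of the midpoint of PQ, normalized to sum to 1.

(5/21, 8/21, 8/21)

Since both coordinate triples sum to 1, the midpoint's barycentrics are the componentwise average.
(1/7+1/3)/2 = 5/21; similarly 8/21 and 8/21.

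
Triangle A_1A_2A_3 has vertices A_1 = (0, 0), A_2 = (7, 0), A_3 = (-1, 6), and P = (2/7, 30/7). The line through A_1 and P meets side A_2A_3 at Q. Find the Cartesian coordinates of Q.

(1/3, 5)

Barycentric coordinates of P with respect to A_1A_2A_3: (1/7, 1/7, 5/7).
On side A_2A_3 the A_1-coordinate is zero; dropping P's A_1-weight 1/7 and renormalizing the remaining 1/7 : 5/7 gives weights 1/6, 5/6 on A_2, A_3.
Q = (1/6)·(7, 0) + (5/6)·(-1, 6) = (1/3, 5).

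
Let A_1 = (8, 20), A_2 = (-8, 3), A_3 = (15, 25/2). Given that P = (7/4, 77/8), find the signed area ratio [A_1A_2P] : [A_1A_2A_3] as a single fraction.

1/4

[A_1A_2A_3] = ½·(8·(3−(25/2)) + (-8)·(25/2−20) + 15·(20−3)) = ½·(-76 + 60 + 255) = 239/2.
[A_1A_2P] = ½·(8·(3−(77/8)) + (-8)·(77/8−20) + (7/4)·(20−3)) = ½·(-53 + 83 + 119/4) = 239/8, so the ratio is (239/8)/(239/2) = 1/4.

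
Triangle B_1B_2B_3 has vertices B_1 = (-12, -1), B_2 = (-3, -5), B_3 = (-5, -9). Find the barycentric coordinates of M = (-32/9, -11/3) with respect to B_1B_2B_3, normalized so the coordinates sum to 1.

Signed area of the reference triangle: [B_1B_2B_3] = ½·((-12)·(-5−(-9)) + (-3)·(-9−(-1)) + (-5)·(-1−(-5))) = ½·(-48 + 24 − 20) = -22.
[MB_2B_3] = ½·((-32/9)·(-5−(-9)) + (-3)·(-9−(-11/3)) + (-5)·(-11/3−(-5))) = ½·(-128/9 + 16 − 20/3) = -22/9, so the B_1-coordinate is (-22/9)/(-22) = 1/9.
[B_1MB_3] = ½·((-12)·(-11/3−(-9)) + (-32/9)·(-9−(-1)) + (-5)·(-1−(-11/3))) = ½·(-64 + 256/9 − 40/3) = -220/9, so the B_2-coordinate is 10/9.
[B_1B_2M] = ½·((-12)·(-5−(-11/3)) + (-3)·(-11/3−(-1)) + (-32/9)·(-1−(-5))) = ½·(16 + 8 − 128/9) = 44/9, so the B_3-coordinate is -2/9.

(1/9, 10/9, -2/9)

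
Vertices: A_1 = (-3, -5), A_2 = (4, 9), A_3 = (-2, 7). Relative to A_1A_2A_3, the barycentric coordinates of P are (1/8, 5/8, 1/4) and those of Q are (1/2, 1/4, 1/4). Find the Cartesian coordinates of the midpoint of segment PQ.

Barycentric coordinates of the midpoint are the average: (5/16, 7/16, 1/4).
Converting: (5/16)·A_1 + (7/16)·A_2 + (1/4)·A_3 = (5/16, 33/8).

(5/16, 33/8)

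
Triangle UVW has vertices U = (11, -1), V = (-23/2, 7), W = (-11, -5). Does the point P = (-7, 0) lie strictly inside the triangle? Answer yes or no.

yes

Barycentric coordinates of P: (101/532, 47/133, 243/532).
The three coordinates are positive, positive, positive; a point is interior exactly when all three are positive.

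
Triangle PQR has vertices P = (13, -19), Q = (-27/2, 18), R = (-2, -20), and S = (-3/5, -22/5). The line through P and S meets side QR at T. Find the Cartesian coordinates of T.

(-29/3, 16/3)

Barycentric coordinates of S with respect to PQR: (2/5, 2/5, 1/5).
On side QR the P-coordinate is zero; dropping S's P-weight 2/5 and renormalizing the remaining 2/5 : 1/5 gives weights 2/3, 1/3 on Q, R.
T = (2/3)·(-27/2, 18) + (1/3)·(-2, -20) = (-29/3, 16/3).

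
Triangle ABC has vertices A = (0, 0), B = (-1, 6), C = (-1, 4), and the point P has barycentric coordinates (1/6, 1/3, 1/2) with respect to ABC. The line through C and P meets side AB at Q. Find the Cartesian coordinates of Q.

(-2/3, 4)

Line CP meets AB where the C-coordinate vanishes; zeroing P's C-weight and renormalizing leaves A, B-weights 1/6 : 1/3 → (1/3, 2/3).
So Q = (1/3)·A + (2/3)·B = (-2/3, 4).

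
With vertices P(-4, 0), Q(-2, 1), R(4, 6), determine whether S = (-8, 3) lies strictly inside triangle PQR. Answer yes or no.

no

Barycentric coordinates of S: (21/2, -12, 5/2).
The three coordinates are positive, negative, positive; a point is interior exactly when all three are positive.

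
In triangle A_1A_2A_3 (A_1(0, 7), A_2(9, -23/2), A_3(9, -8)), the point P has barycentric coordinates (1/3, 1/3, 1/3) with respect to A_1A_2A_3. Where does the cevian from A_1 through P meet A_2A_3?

Line A_1P meets A_2A_3 where the A_1-coordinate vanishes; zeroing P's A_1-weight and renormalizing leaves A_2, A_3-weights 1/3 : 1/3 → (1/2, 1/2).
So Q = (1/2)·A_2 + (1/2)·A_3 = (9, -39/4).

(9, -39/4)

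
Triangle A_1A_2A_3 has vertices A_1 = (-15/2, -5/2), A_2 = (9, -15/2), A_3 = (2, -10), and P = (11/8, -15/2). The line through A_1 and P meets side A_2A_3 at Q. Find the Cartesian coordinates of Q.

Barycentric coordinates of P with respect to A_1A_2A_3: (1/4, 1/4, 1/2).
On side A_2A_3 the A_1-coordinate is zero; dropping P's A_1-weight 1/4 and renormalizing the remaining 1/4 : 1/2 gives weights 1/3, 2/3 on A_2, A_3.
Q = (1/3)·(9, -15/2) + (2/3)·(2, -10) = (13/3, -55/6).

(13/3, -55/6)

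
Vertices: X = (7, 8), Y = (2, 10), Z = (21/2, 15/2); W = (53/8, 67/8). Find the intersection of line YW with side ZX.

Barycentric coordinates of W with respect to XYZ: (1/2, 1/4, 1/4).
On side ZX the Y-coordinate is zero; dropping W's Y-weight 1/4 and renormalizing the remaining 1/4 : 1/2 gives weights 1/3, 2/3 on Z, X.
V = (1/3)·(21/2, 15/2) + (2/3)·(7, 8) = (49/6, 47/6).

(49/6, 47/6)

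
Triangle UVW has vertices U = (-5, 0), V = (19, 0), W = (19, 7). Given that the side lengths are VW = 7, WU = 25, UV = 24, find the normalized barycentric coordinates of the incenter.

(1/8, 25/56, 3/7)

The incenter has barycentric coordinates proportional to the opposite side lengths: (7 : 25 : 24).
Normalizing by 7+25+24 = 56 gives (1/8, 25/56, 3/7).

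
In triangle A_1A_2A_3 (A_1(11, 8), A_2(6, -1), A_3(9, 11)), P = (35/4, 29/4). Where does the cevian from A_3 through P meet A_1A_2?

(17/2, 7/2)

Barycentric coordinates of P with respect to A_1A_2A_3: (1/4, 1/4, 1/2).
On side A_1A_2 the A_3-coordinate is zero; dropping P's A_3-weight 1/2 and renormalizing the remaining 1/4 : 1/4 gives weights 1/2, 1/2 on A_1, A_2.
Q = (1/2)·(11, 8) + (1/2)·(6, -1) = (17/2, 7/2).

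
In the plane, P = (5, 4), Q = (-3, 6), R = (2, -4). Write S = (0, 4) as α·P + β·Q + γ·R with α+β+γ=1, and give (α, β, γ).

(2/7, 4/7, 1/7)

Signed area of the reference triangle: [PQR] = ½·(5·(6−(-4)) + (-3)·(-4−4) + 2·(4−6)) = ½·(50 + 24 − 4) = 35.
[SQR] = ½·(0·(6−(-4)) + (-3)·(-4−4) + 2·(4−6)) = ½·(0 + 24 − 4) = 10, so the P-coordinate is 10/35 = 2/7.
[PSR] = ½·(5·(4−(-4)) + 0·(-4−4) + 2·(4−4)) = ½·(40 + 0 + 0) = 20, so the Q-coordinate is 4/7.
[PQS] = ½·(5·(6−4) + (-3)·(4−4) + 0·(4−6)) = ½·(10 + 0 + 0) = 5, so the R-coordinate is 1/7.
Check: 2/7 + 4/7 + 1/7 = 1.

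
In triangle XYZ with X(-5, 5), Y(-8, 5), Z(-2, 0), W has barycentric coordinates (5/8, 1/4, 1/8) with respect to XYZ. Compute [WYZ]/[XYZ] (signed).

5/8

The signed ratio [WYZ]/[XYZ] equals the barycentric coordinate of W at vertex X, which is 5/8.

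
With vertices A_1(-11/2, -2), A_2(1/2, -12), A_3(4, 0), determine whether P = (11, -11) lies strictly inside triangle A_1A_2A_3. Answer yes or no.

Barycentric coordinates of P: (-245/214, 237/214, 111/107).
The three coordinates are negative, positive, positive; a point is interior exactly when all three are positive.

no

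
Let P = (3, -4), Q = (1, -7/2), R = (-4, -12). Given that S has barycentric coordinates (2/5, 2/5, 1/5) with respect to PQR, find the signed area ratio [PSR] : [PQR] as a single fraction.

2/5

The signed ratio [PSR]/[PQR] equals the barycentric coordinate of S at vertex Q, which is 2/5.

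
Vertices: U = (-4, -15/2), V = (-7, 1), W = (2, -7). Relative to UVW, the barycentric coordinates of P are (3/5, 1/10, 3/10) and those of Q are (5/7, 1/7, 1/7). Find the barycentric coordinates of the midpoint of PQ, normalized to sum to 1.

Since both coordinate triples sum to 1, the midpoint's barycentrics are the componentwise average.
(3/5+5/7)/2 = 23/35; similarly 17/140 and 31/140.

(23/35, 17/140, 31/140)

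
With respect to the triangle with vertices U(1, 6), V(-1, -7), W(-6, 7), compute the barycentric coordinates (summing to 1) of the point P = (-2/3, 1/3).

(4/9, 4/9, 1/9)

Signed area of the reference triangle: [UVW] = ½·(1·(-7−7) + (-1)·(7−6) + (-6)·(6−(-7))) = ½·(-14 − 1 − 78) = -93/2.
[PVW] = ½·((-2/3)·(-7−7) + (-1)·(7−(1/3)) + (-6)·(1/3−(-7))) = ½·(28/3 − 20/3 − 44) = -62/3, so the U-coordinate is (-62/3)/(-93/2) = 4/9.
[UPW] = ½·(1·(1/3−7) + (-2/3)·(7−6) + (-6)·(6−(1/3))) = ½·(-20/3 − 2/3 − 34) = -62/3, so the V-coordinate is 4/9.
[UVP] = ½·(1·(-7−(1/3)) + (-1)·(1/3−6) + (-2/3)·(6−(-7))) = ½·(-22/3 + 17/3 − 26/3) = -31/6, so the W-coordinate is 1/9.
Check: 4/9 + 4/9 + 1/9 = 1.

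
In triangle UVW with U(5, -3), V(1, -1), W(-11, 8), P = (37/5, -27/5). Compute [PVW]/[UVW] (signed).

[UVW] = ½·(5·(-1−8) + 1·(8−(-3)) + (-11)·(-3−(-1))) = ½·(-45 + 11 + 22) = -6.
[PVW] = ½·((37/5)·(-1−8) + 1·(8−(-27/5)) + (-11)·(-27/5−(-1))) = ½·(-333/5 + 67/5 + 242/5) = -12/5, so the ratio is (-12/5)/(-6) = 2/5.

2/5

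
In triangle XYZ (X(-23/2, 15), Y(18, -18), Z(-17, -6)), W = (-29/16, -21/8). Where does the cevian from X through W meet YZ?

Barycentric coordinates of W with respect to XYZ: (3/8, 3/8, 1/4).
On side YZ the X-coordinate is zero; dropping W's X-weight 3/8 and renormalizing the remaining 3/8 : 1/4 gives weights 3/5, 2/5 on Y, Z.
V = (3/5)·(18, -18) + (2/5)·(-17, -6) = (4, -66/5).

(4, -66/5)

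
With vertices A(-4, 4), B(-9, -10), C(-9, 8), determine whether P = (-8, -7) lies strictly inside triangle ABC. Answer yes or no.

yes

Barycentric coordinates of P: (1/5, 71/90, 1/90).
The three coordinates are positive, positive, positive; a point is interior exactly when all three are positive.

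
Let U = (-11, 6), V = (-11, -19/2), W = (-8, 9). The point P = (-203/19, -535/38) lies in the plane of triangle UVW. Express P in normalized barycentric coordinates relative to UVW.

(-8/19, 25/19, 2/19)

Signed area of the reference triangle: [UVW] = ½·((-11)·(-19/2−9) + (-11)·(9−6) + (-8)·(6−(-19/2))) = ½·(407/2 − 33 − 124) = 93/4.
[PVW] = ½·((-203/19)·(-19/2−9) + (-11)·(9−(-535/38)) + (-8)·(-535/38−(-19/2))) = ½·(7511/38 − 9647/38 + 696/19) = -186/19, so the U-coordinate is (-186/19)/(93/4) = -8/19.
[UPW] = ½·((-11)·(-535/38−9) + (-203/19)·(9−6) + (-8)·(6−(-535/38))) = ½·(9647/38 − 609/19 − 3052/19) = 2325/76, so the V-coordinate is 25/19.
[UVP] = ½·((-11)·(-19/2−(-535/38)) + (-11)·(-535/38−6) + (-203/19)·(6−(-19/2))) = ½·(-957/19 + 8393/38 − 6293/38) = 93/38, so the W-coordinate is 2/19.
Check: -8/19 + 25/19 + 2/19 = 1.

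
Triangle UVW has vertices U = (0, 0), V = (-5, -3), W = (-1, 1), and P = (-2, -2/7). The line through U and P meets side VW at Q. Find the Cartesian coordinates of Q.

(-7/3, -1/3)

Barycentric coordinates of P with respect to UVW: (1/7, 2/7, 4/7).
On side VW the U-coordinate is zero; dropping P's U-weight 1/7 and renormalizing the remaining 2/7 : 4/7 gives weights 1/3, 2/3 on V, W.
Q = (1/3)·(-5, -3) + (2/3)·(-1, 1) = (-7/3, -1/3).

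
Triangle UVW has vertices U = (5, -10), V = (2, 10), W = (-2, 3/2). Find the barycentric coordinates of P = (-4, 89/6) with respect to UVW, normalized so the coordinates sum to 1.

Signed area of the reference triangle: [UVW] = ½·(5·(10−(3/2)) + 2·(3/2−(-10)) + (-2)·(-10−10)) = ½·(85/2 + 23 + 40) = 211/4.
[PVW] = ½·((-4)·(10−(3/2)) + 2·(3/2−(89/6)) + (-2)·(89/6−10)) = ½·(-34 − 80/3 − 29/3) = -211/6, so the U-coordinate is (-211/6)/(211/4) = -2/3.
[UPW] = ½·(5·(89/6−(3/2)) + (-4)·(3/2−(-10)) + (-2)·(-10−(89/6))) = ½·(200/3 − 46 + 149/3) = 211/6, so the V-coordinate is 2/3.
[UVP] = ½·(5·(10−(89/6)) + 2·(89/6−(-10)) + (-4)·(-10−10)) = ½·(-145/6 + 149/3 + 80) = 211/4, so the W-coordinate is 1.

(-2/3, 2/3, 1)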